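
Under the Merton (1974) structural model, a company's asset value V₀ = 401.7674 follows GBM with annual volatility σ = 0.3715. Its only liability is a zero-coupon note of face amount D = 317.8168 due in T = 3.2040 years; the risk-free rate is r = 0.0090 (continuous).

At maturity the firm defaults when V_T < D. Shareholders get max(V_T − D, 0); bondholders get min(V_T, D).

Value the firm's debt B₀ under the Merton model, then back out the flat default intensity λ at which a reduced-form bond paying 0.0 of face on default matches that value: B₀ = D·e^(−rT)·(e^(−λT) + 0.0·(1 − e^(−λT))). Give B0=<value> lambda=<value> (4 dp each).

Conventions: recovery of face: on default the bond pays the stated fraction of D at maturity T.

B0=255.8854 lambda=0.0586

With assets at 401.7674 and a single debt payment of 317.8168 at 3.2040 years:
d₁ = [ln(V₀/D) + (r + σ²/2)T] / (σ√T)
   = [ln(401.7674/317.8168) + (0.0090 + 0.5·0.3715²)·3.2040] / (0.3715·√3.2040)
   = [0.234398 + 0.249932] / 0.664975 = 0.728343
d₂ = d₁ − σ√T = 0.728343 − 0.664975 = 0.063369
N(d₁) = 0.766798,  N(d₂) = 0.525264,  e^(−rT) = 0.971576
E₀ = V₀·N(d₁) − D·e^(−rT)·N(d₂)
   = 401.7674·0.766798 − 317.8168·0.971576·0.525264 = 145.882039
B₀ = V₀ − E₀ = 401.7674 − 145.882039 = 255.885361
e^(−λT) = (B₀·e^(rT)/D − 0)/(1 − 0) = (255.8854·1.029256/317.8168 − 0)/1 = 0.82868976
λ = −ln(0.82868976)/3.2040 = 0.058648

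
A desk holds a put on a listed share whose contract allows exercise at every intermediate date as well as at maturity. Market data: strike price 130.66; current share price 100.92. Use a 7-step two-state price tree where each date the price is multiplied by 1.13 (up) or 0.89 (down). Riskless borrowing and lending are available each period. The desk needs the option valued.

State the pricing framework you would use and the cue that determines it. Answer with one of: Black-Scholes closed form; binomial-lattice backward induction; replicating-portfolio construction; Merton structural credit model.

Key observation: early exercise of the strike-130.66 put must be checked at each of the 7 dates (spot 100.92), which forces a node-by-node comparison of intrinsic and continuation value backward from expiry.

framework: binomial-lattice backward induction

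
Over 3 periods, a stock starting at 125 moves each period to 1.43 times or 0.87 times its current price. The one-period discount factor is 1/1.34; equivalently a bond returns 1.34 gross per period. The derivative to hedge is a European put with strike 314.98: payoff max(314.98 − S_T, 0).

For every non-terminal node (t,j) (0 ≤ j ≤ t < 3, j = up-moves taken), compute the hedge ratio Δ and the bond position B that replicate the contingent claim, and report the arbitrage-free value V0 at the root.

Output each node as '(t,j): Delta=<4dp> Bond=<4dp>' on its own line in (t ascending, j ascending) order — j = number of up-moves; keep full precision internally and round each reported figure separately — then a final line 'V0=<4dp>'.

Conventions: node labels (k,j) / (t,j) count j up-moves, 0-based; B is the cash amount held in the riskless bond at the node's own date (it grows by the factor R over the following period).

Since d<R<u, set p* = (R−d)/(u−d) = 0.8393; price each node as the discounted p*-expectation of its children.
Expiry values: V(3,0)=232.6671, V(3,1)=179.6841, V(3,2)=92.5971, V(3,3)=0.0000
Node (2,0) S=94.6125: V=(p*·179.6841+(1−p*)·232.6671)/1.34=140.4472; Δ=(179.6841−232.6671)/(135.2959−82.3129)=-1.0000; B=V−Δ·S=235.0597
Node (2,1) S=155.5125: V=(p*·92.5971+(1−p*)·179.6841)/1.34=79.5472; Δ=(92.5971−179.6841)/(222.3829−135.2959)=-1.0000; B=V−Δ·S=235.0597
Node (2,2) S=255.6125: V=(p*·0.0000+(1−p*)·92.5971)/1.34=11.1057; Δ=(0.0000−92.5971)/(365.5259−222.3829)=-0.6469; B=V−Δ·S=176.4577
Node (1,0) S=108.7500: V=(p*·79.5472+(1−p*)·140.4472)/1.34=66.6677; Δ=(79.5472−140.4472)/(155.5125−94.6125)=-1.0000; B=V−Δ·S=175.4177
Node (1,1) S=178.7500: V=(p*·11.1057+(1−p*)·79.5472)/1.34=16.4965; Δ=(11.1057−79.5472)/(255.6125−155.5125)=-0.6837; B=V−Δ·S=138.7134
Node (0,0) S=125.0000: V=(p*·16.4965+(1−p*)·66.6677)/1.34=18.3281; Δ=(16.4965−66.6677)/(178.7500−108.7500)=-0.7167; B=V−Δ·S=107.9196
Sanity check at the root: Δ(0,0)·S0 + B(0,0) reproduces V0 = 18.3281.

(0,0): Delta=-0.7167 Bond=107.9196
(1,0): Delta=-1.0000 Bond=175.4177
(1,1): Delta=-0.6837 Bond=138.7134
(2,0): Delta=-1.0000 Bond=235.0597
(2,1): Delta=-1.0000 Bond=235.0597
(2,2): Delta=-0.6469 Bond=176.4577
V0=18.3281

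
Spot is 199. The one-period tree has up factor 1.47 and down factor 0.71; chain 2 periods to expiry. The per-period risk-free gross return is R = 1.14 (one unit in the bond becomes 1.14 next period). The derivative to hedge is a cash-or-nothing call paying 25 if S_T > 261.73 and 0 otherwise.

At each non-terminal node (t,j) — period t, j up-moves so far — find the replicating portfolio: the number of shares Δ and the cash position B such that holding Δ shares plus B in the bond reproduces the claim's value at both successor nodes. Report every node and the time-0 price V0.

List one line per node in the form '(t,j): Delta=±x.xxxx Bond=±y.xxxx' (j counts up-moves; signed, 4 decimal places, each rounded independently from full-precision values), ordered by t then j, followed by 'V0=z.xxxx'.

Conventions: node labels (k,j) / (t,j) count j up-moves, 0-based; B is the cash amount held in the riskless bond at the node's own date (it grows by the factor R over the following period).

Arbitrage-free pricing uses the up-move probability p* = (R−d)/(u−d) = 0.5658, discounting each step at R = 1.14.
Terminal payoffs: V(2,0)=0.0000, V(2,1)=0.0000, V(2,2)=25.0000
Node (1,0) S=141.2900: V=(p*·0.0000+(1−p*)·0.0000)/1.14=0.0000; Δ=(0.0000−0.0000)/(207.6963−100.3159)=0.0000; B=V−Δ·S=0.0000
Node (1,1) S=292.5300: V=(p*·25.0000+(1−p*)·0.0000)/1.14=12.4077; Δ=(25.0000−0.0000)/(430.0191−207.6963)=0.1124; B=V−Δ·S=-20.4871
Node (0,0) S=199.0000: V=(p*·12.4077+(1−p*)·0.0000)/1.14=6.1580; Δ=(12.4077−0.0000)/(292.5300−141.2900)=0.0820; B=V−Δ·S=-10.1679
Verification: the root portfolio costs Δ(0,0)·S0 + B(0,0) = 6.1580, matching V0.

(0,0): Delta=0.0820 Bond=-10.1679
(1,0): Delta=0.0000 Bond=0.0000
(1,1): Delta=0.1124 Bond=-20.4871
V0=6.1580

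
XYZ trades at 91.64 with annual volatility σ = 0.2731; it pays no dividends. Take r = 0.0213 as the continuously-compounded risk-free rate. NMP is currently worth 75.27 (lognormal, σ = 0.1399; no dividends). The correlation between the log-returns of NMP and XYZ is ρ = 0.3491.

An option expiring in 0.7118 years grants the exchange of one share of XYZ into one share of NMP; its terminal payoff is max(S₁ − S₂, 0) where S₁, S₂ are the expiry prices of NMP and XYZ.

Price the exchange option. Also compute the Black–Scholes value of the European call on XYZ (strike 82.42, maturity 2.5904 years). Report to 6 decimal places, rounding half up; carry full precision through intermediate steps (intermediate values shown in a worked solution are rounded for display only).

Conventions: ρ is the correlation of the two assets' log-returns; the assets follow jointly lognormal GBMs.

σ_eff = √(σ₁² + σ₂² − 2ρσ₁σ₂) = √(0.1399² + 0.2731² − 2·0.3491·0.1399·0.2731) = 0.259769
d₁ = (ln(S₁/S₂) + (q₂ − q₁ + σ_eff²/2)T) / (σ_eff√T) = (ln(75.27/91.64) + (0.0 − 0.0 + 0.033740)·0.7118) / 0.219162 = -0.788321
d₂ = d₁ − σ_eff√T = -0.788321 − 0.219162 = -1.007483
N(d₁) = 0.215254,  N(d₂) = 0.156851
V = S₁·e^{−q₁T}·N(d₁) − S₂·e^{−q₂T}·N(d₂) = 16.202201 − 14.373851 = 1.828350
[vanilla: XYZ call K=82.42]
σ√T = 0.2731·√2.5904 = 0.439547
d₁ = (ln(S/K) + (r+σ²/2)T) / (σ√T) = (ln(91.64/82.42) + (0.0213+0.2731²/2)·2.5904) / 0.439547 = (0.106040 + 0.151776) / 0.439547 = 0.586549
d₂ = d₁ − σ√T = 0.586549 − 0.439547 = 0.147003
e^{−rT} = 0.946319
N(d₁) = 0.721247,  N(d₂) = 0.558435
price = S·N(d₁) − K·e^{−rT}·N(d₂) = 66.095060 − 43.555485 = 22.539575

exchange price = 1.828350
price(XYZ call K=82.42) = 22.539575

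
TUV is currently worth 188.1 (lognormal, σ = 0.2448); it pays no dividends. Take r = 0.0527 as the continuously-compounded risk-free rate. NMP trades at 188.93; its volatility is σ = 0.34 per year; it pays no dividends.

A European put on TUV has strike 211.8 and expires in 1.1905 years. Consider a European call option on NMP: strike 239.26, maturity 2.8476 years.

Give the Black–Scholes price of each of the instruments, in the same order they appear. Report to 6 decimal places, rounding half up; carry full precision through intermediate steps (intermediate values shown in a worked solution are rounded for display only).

[TUV put K=211.8]
σ√T = 0.2448·√1.1905 = 0.267101
d₁ = (ln(S/K) + (r+σ²/2)T) / (σ√T) = (ln(188.1/211.8) + (0.0527+0.2448²/2)·1.1905) / 0.267101 = (-0.118669 + 0.098411) / 0.267101 = -0.075843
d₂ = d₁ − σ√T = -0.075843 − 0.267101 = -0.342944
e^{−rT} = 0.939188
N(−d₁) = 0.530228,  N(−d₂) = 0.634180
price = K·e^{−rT}·N(−d₂) − S·N(−d₁) = 126.151101 − 99.735888 = 26.415212
[NMP call K=239.26]
σ√T = 0.34·√2.8476 = 0.573744
d₁ = (ln(S/K) + (r+σ²/2)T) / (σ√T) = (ln(188.93/239.26) + (0.0527+0.34²/2)·2.8476) / 0.573744 = (-0.236174 + 0.314660) / 0.573744 = 0.136795
d₂ = d₁ − σ√T = 0.136795 − 0.573744 = -0.436949
e^{−rT} = 0.860649
N(d₁) = 0.554404,  N(d₂) = 0.331074
price = S·N(d₁) − K·e^{−rT}·N(d₂) = 104.743494 − 68.174422 = 36.569072

price(TUV put K=211.8) = 26.415212
price(NMP call K=239.26) = 36.569072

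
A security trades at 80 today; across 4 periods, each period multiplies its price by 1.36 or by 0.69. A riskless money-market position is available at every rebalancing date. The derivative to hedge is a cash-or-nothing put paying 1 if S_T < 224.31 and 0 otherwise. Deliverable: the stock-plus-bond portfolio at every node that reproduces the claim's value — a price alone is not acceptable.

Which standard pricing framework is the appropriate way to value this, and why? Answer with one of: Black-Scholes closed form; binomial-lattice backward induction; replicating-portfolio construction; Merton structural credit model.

framework: replicating-portfolio construction

Key observation: the mandate to exhibit the hedge at every date and state singles out the replicating-portfolio construction on the 4-period tree with factors 1.36 and 0.69 from 80.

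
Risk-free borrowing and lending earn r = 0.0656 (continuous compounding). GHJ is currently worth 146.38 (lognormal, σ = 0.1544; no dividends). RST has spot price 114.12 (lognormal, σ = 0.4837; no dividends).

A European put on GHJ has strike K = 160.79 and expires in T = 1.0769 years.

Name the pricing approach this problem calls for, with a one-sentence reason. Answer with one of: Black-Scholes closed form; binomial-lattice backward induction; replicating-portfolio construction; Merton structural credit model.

Key observation: the strike-160.79 put on GHJ is European-exercise on a continuously-modelled lognormal underlying, so its value is a single closed-form evaluation.

framework: Black-Scholes closed form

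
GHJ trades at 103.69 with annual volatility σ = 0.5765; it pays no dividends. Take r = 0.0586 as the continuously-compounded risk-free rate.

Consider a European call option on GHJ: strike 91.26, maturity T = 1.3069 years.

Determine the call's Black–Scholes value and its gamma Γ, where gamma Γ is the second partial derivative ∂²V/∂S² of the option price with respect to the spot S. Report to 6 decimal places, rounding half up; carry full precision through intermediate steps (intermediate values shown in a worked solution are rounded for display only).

price = 34.994545
Γ = 0.004758

σ√T = 0.5765·√1.3069 = 0.659053
d₁ = (ln(S/K) + (r+σ²/2)T) / (σ√T) = (ln(103.69/91.26) + (0.0586+0.5765²/2)·1.3069) / 0.659053 = (0.127693 + 0.293760) / 0.659053 = 0.639483
d₂ = d₁ − σ√T = 0.639483 − 0.659053 = -0.019571
e^{−rT} = 0.926275
N(d₁) = 0.738745,  N(d₂) = 0.492193
Call price V = S·N(d₁) − K·e^{−rT}·N(d₂) = 76.600517 − 41.605972 = 34.994545
φ(d₁) = (1/√(2π))·e^{−d₁²/2} = 0.325170
Γ = φ(d₁) / (S·σ·√T) = 0.004758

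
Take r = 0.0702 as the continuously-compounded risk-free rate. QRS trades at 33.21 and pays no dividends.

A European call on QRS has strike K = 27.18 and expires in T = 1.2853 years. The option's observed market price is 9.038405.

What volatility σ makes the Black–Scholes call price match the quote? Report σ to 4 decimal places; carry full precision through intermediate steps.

sigma = 0.2528

At σ = 0.2528 the Black–Scholes value reproduces the quote:
σ√T = 0.2528·√1.2853 = 0.286602
d₁ = (ln(S/K) + (r+σ²/2)T) / (σ√T) = (ln(33.21/27.18) + (0.0702+0.2528²/2)·1.2853) / 0.286602 = (0.200370 + 0.131298) / 0.286602 = 1.157242
d₂ = d₁ − σ√T = 1.157242 − 0.286602 = 0.870640
e^{−rT} = 0.913723
N(d₁) = 0.876413,  N(d₂) = 0.808025
V = S·N(d₁) − K·e^{−rT}·N(d₂) = 29.105687 − 20.067282 = 9.038405 (matching the quote); vega is positive throughout, so no other σ reproduces this price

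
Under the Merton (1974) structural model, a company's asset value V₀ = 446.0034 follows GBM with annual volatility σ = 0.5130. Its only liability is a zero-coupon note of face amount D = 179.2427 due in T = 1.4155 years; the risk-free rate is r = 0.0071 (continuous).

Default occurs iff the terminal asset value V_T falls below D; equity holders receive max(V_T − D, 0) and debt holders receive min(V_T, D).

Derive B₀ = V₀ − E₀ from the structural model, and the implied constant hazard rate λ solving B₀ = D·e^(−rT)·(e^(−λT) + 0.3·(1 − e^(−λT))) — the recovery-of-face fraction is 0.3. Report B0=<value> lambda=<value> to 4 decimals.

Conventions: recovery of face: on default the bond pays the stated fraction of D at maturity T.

B0=172.6952 lambda=0.0276

Equity is a call on the firm's assets struck at D = 179.2427:
d₁ = [ln(V₀/D) + (r + σ²/2)T] / (σ√T)
   = [ln(446.0034/179.2427) + (0.0071 + 0.5·0.5130²)·1.4155] / (0.5130·√1.4155)
   = [0.911586 + 0.196308] / 0.610341 = 1.815206
d₂ = d₁ − σ√T = 1.815206 − 0.610341 = 1.204865
N(d₁) = 0.965254,  N(d₂) = 0.885872,  e^(−rT) = 0.990000
E₀ = V₀·N(d₁) − D·e^(−rT)·N(d₂)
   = 446.0034·0.965254 − 179.2427·0.990000·0.885872 = 273.308172
B₀ = V₀ − E₀ = 446.0034 − 273.308172 = 172.695228
e^(−λT) = (B₀·e^(rT)/D − 0.3)/(1 − 0.3) = (172.6952·1.010101/179.2427 − 0.3)/0.7 = 0.96171867
λ = −ln(0.96171867)/1.4155 = 0.027576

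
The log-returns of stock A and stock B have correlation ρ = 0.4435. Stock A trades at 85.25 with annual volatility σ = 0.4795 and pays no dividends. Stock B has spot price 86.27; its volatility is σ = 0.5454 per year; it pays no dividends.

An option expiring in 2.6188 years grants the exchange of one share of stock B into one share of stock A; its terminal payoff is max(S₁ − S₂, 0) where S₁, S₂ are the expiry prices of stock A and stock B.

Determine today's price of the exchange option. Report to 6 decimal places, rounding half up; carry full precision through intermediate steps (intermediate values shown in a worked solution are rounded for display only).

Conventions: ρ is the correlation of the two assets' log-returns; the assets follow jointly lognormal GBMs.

σ_eff = √(σ₁² + σ₂² − 2ρσ₁σ₂) = √(0.4795² + 0.5454² − 2·0.4435·0.4795·0.5454) = 0.543520
d₁ = (ln(S₁/S₂) + (q₂ − q₁ + σ_eff²/2)T) / (σ_eff√T) = (ln(85.25/86.27) + (0.0 − 0.0 + 0.147707)·2.6188) / 0.879562 = 0.426259
d₂ = d₁ − σ_eff√T = 0.426259 − 0.879562 = -0.453303
N(d₁) = 0.665040,  N(d₂) = 0.325165
V = S₁·e^{−q₁T}·N(d₁) − S₂·e^{−q₂T}·N(d₂) = 56.694687 − 28.051994 = 28.642694
Key observation: no risk-free rate is needed — with the second asset as numeraire the exchange option is a call on the ratio S₁/S₂, and r cancels out of the value.

exchange price = 28.642694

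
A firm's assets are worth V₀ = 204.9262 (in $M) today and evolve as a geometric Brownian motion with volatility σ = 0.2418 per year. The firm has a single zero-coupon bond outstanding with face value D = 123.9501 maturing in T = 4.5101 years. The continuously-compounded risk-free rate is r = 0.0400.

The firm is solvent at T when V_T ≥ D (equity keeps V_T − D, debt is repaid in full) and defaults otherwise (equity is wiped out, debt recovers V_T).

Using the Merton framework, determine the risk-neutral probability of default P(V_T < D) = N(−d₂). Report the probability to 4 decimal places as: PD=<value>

Work the structural quantities from V₀ = 204.9262 against face 123.9501:
d₁ = [ln(V₀/D) + (r + σ²/2)T] / (σ√T)
   = [ln(204.9262/123.9501) + (0.0400 + 0.5·0.2418²)·4.5101] / (0.2418·√4.5101)
   = [0.502771 + 0.312251] / 0.513511 = 1.587156
d₂ = d₁ − σ√T = 1.587156 − 0.513511 = 1.073645
risk-neutral PD = N(−d₂) = N(-1.073645) = 0.141491

PD=0.1415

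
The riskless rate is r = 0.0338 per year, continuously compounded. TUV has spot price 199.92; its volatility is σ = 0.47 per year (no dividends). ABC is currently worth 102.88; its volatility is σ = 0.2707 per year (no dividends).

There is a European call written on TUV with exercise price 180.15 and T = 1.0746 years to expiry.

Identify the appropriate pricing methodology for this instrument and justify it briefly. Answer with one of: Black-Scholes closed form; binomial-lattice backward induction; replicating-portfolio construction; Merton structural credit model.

framework: Black-Scholes closed form

Key observation: the instrument is a plain European call (strike 180.15) on a lognormal asset; the exact continuous-time formula applies directly.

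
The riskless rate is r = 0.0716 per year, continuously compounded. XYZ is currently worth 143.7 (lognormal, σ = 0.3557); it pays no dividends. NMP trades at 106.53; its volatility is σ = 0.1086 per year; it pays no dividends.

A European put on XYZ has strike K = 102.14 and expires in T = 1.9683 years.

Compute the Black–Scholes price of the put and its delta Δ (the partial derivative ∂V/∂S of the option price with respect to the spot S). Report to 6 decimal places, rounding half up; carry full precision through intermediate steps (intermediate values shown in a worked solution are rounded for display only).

price = 4.904974
Δ = -0.111990

σ√T = 0.3557·√1.9683 = 0.499033
d₁ = (ln(S/K) + (r+σ²/2)T) / (σ√T) = (ln(143.7/102.14) + (0.0716+0.3557²/2)·1.9683) / 0.499033 = (0.341383 + 0.265447) / 0.499033 = 1.216013
d₂ = d₁ − σ√T = 1.216013 − 0.499033 = 0.716979
e^{−rT} = 0.868550
N(−d₁) = 0.111990,  N(−d₂) = 0.236693
Put price V = K·e^{−rT}·N(−d₂) − S·N(−d₁) = 20.997946 − 16.092972 = 4.904974
Δ = −N(−d₁) = -0.111990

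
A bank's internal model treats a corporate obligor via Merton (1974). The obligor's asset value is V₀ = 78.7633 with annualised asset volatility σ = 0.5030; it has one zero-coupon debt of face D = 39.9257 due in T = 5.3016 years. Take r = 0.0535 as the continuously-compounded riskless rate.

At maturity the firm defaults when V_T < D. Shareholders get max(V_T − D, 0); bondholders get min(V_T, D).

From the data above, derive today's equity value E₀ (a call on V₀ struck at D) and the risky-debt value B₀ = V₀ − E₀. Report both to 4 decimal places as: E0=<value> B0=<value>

E0=54.4979 B0=24.2654

Equity is a call on the firm's assets struck at D = 39.9257:
d₁ = [ln(V₀/D) + (r + σ²/2)T] / (σ√T)
   = [ln(78.7633/39.9257) + (0.0535 + 0.5·0.5030²)·5.3016] / (0.5030·√5.3016)
   = [0.679427 + 0.954312] / 1.158168 = 1.410624
d₂ = d₁ − σ√T = 1.410624 − 1.158168 = 0.252456
N(d₁) = 0.920822,  N(d₂) = 0.599656,  e^(−rT) = 0.753041
E₀ = V₀·N(d₁) − D·e^(−rT)·N(d₂)
   = 78.7633·0.920822 − 39.9257·0.753041·0.599656 = 54.497934
B₀ = V₀ − E₀ = 78.7633 − 54.497934 = 24.265366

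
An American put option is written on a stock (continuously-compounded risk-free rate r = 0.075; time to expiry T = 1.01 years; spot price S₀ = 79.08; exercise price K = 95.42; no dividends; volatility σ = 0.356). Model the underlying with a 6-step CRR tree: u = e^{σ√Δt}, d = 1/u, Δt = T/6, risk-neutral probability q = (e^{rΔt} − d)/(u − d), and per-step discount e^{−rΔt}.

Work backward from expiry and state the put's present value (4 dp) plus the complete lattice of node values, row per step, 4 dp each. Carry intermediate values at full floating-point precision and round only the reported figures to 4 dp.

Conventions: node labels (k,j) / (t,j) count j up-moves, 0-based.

params: Δt=0.16833 u=1.15727 d=0.86410 q=0.50689 e^(-rΔt)=0.98745
t_6 payoffs: 62.4996 51.3308 36.3728 16.3400 0.0000 0.0000 0.0000
k=5: node(5,0) S=38.0977 payoff=57.3223 vs cont=56.1252 → 57.3223 [stop]  node(5,1) S=51.0230 payoff=44.3970 vs cont=43.1999 → 44.3970 [stop]  node(5,2) S=68.3334 payoff=27.0866 vs cont=25.8895 → 27.0866 [stop]  node(5,3) S=91.5167 payoff=3.9033 vs cont=7.9564 → 7.9564 [wait]  node(5,4) S=122.5653 payoff=0.0000 vs cont=0.0000 → 0.0000 [wait]  node(5,5) S=164.1476 payoff=0.0000 vs cont=0.0000 → 0.0000 [wait]
k=4: node(4,0) S=44.0892 payoff=51.3308 vs cont=50.1337 → 51.3308 [stop]  node(4,1) S=59.0472 payoff=36.3728 vs cont=35.1757 → 36.3728 [stop]  node(4,2) S=79.0800 payoff=16.3400 vs cont=17.1716 → 17.1716 [wait]  node(4,3) S=105.9092 payoff=0.0000 vs cont=3.8742 → 3.8742 [wait]  node(4,4) S=141.8408 payoff=0.0000 vs cont=0.0000 → 0.0000 [wait]
k=3: node(3,0) S=51.0230 payoff=44.3970 vs cont=43.1999 → 44.3970 [stop]  node(3,1) S=68.3334 payoff=27.0866 vs cont=26.3057 → 27.0866 [stop]  node(3,2) S=91.5167 payoff=3.9033 vs cont=10.3004 → 10.3004 [wait]  node(3,3) S=122.5653 payoff=0.0000 vs cont=1.8864 → 1.8864 [wait]
k=2: node(2,0) S=59.0472 payoff=36.3728 vs cont=35.1757 → 36.3728 [stop]  node(2,1) S=79.0800 payoff=16.3400 vs cont=18.3448 → 18.3448 [wait]  node(2,2) S=105.9092 payoff=0.0000 vs cont=5.9598 → 5.9598 [wait]
k=1: node(1,0) S=68.3334 payoff=27.0866 vs cont=26.8930 → 27.0866 [stop]  node(1,1) S=91.5167 payoff=3.9033 vs cont=11.9156 → 11.9156 [wait]
k=0: node(0,0) S=79.0800 payoff=16.3400 vs cont=19.1533 → 19.1533 [wait]

price = 19.1533
tree:
19.1533
27.0866 11.9156
36.3728 18.3448 5.9598
44.3970 27.0866 10.3004 1.8864
51.3308 36.3728 17.1716 3.8742 0.0000
57.3223 44.3970 27.0866 7.9564 0.0000 0.0000
62.4996 51.3308 36.3728 16.3400 0.0000 0.0000 0.0000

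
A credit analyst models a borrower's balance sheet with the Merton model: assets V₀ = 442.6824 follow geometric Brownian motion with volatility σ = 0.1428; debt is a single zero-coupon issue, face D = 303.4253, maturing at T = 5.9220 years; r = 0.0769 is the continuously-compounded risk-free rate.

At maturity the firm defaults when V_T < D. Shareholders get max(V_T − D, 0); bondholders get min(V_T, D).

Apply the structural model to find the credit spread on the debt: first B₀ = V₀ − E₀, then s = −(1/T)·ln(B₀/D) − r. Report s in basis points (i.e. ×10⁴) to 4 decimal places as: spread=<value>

spread=2.4117

With assets at 442.6824 and a single debt payment of 303.4253 at 5.9220 years:
d₁ = [ln(V₀/D) + (r + σ²/2)T] / (σ√T)
   = [ln(442.6824/303.4253) + (0.0769 + 0.5·0.1428²)·5.9220] / (0.1428·√5.9220)
   = [0.377717 + 0.515782] / 0.347506 = 2.571176
d₂ = d₁ − σ√T = 2.571176 − 0.347506 = 2.223670
N(d₁) = 0.994932,  N(d₂) = 0.986915,  e^(−rT) = 0.634193
E₀ = V₀·N(d₁) − D·e^(−rT)·N(d₂)
   = 442.6824·0.994932 − 303.4253·0.634193·0.986915 = 250.526805
B₀ = V₀ − E₀ = 442.6824 − 250.526805 = 192.155595
spread = −(1/T)·ln(B₀/D) − r = −(1/5.9220)·ln(192.155595/303.4253) − 0.0769 = 0.00024117
in basis points: 0.00024117 × 10⁴ = 2.4117 bp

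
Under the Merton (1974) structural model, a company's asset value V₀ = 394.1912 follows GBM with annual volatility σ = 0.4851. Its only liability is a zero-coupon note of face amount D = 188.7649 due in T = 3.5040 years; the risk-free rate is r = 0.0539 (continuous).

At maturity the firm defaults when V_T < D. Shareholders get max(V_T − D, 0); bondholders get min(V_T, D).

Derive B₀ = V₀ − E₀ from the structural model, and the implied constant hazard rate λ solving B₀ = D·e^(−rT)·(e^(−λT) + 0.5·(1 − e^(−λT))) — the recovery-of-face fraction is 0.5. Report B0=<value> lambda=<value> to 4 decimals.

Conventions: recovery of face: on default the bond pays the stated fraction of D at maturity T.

B0=139.3151 lambda=0.0698

With assets at 394.1912 and a single debt payment of 188.7649 at 3.5040 years:
d₁ = [ln(V₀/D) + (r + σ²/2)T] / (σ√T)
   = [ln(394.1912/188.7649) + (0.0539 + 0.5·0.4851²)·3.5040] / (0.4851·√3.5040)
   = [0.736334 + 0.601150] / 0.908057 = 1.472906
d₂ = d₁ − σ√T = 1.472906 − 0.908057 = 0.564849
N(d₁) = 0.929612,  N(d₂) = 0.713912,  e^(−rT) = 0.827898
E₀ = V₀·N(d₁) − D·e^(−rT)·N(d₂)
   = 394.1912·0.929612 − 188.7649·0.827898·0.713912 = 254.876087
B₀ = V₀ − E₀ = 394.1912 − 254.876087 = 139.315113
e^(−λT) = (B₀·e^(rT)/D − 0.5)/(1 − 0.5) = (139.3151·1.207879/188.7649 − 0.5)/0.5 = 0.78291333
λ = −ln(0.78291333)/3.5040 = 0.069844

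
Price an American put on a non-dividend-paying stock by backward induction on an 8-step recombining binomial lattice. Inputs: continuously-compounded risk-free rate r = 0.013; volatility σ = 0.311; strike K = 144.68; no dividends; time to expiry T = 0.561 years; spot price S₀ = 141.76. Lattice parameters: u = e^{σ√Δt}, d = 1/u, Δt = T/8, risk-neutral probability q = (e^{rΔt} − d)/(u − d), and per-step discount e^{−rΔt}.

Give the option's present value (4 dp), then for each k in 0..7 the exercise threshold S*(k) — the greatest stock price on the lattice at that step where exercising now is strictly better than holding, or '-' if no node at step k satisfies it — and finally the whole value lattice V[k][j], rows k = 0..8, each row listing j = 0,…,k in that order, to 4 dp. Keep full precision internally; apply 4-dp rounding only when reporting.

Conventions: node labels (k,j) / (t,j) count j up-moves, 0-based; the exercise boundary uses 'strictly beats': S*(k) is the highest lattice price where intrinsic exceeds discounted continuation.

price = 14.2800
boundary = - - - - 101.9732 110.7269 120.2320 130.5530
tree:
14.2800
19.7537 8.4936
26.4942 12.6320 4.1144
34.3040 18.2497 6.6894 1.3873
42.7068 25.4443 10.6429 2.5032 0.2047
50.7684 33.9531 16.4553 4.4899 0.3979 0.0000
58.1927 42.7068 24.4480 7.9974 0.7732 0.0000 0.0000
65.0301 50.7684 33.9531 14.1270 1.5026 0.0000 0.0000 0.0000
71.3269 58.1927 42.7068 24.4480 2.9200 0.0000 0.0000 0.0000 0.0000

Δt=0.07013  u=1.08584  d=0.92094  q=0.48495  discount=0.99909
step 8 (expiry): payoffs max(K−S,0) = 71.3269 58.1927 42.7068 24.4480 2.9200 0.0000 0.0000 0.0000 0.0000
step 7: (k=7,j=0): S=79.6499, K−S=65.0301, hold=64.8982 ⇒ V=65.0301 exercise | (k=7,j=1): S=93.9116, K−S=50.7684, hold=50.6366 ⇒ V=50.7684 exercise | (k=7,j=2): S=110.7269, K−S=33.9531, hold=33.8213 ⇒ V=33.9531 exercise | (k=7,j=3): S=130.5530, K−S=14.1270, hold=13.9952 ⇒ V=14.1270 exercise | (k=7,j=4): S=153.9291, K−S=0.0000, hold=1.5026 ⇒ V=1.5026 continue | (k=7,j=5): S=181.4907, K−S=0.0000, hold=0.0000 ⇒ V=0.0000 continue | (k=7,j=6): S=213.9874, K−S=0.0000, hold=0.0000 ⇒ V=0.0000 continue | (k=7,j=7): S=252.3027, K−S=0.0000, hold=0.0000 ⇒ V=0.0000 continue  boundary S*=130.5530
step 6: (k=6,j=0): S=86.4873, K−S=58.1927, hold=58.0609 ⇒ V=58.1927 exercise | (k=6,j=1): S=101.9732, K−S=42.7068, hold=42.5749 ⇒ V=42.7068 exercise | (k=6,j=2): S=120.2320, K−S=24.4480, hold=24.3162 ⇒ V=24.4480 exercise | (k=6,j=3): S=141.7600, K−S=2.9200, hold=7.9974 ⇒ V=7.9974 continue | (k=6,j=4): S=167.1427, K−S=0.0000, hold=0.7732 ⇒ V=0.7732 continue | (k=6,j=5): S=197.0703, K−S=0.0000, hold=0.0000 ⇒ V=0.0000 continue | (k=6,j=6): S=232.3566, K−S=0.0000, hold=0.0000 ⇒ V=0.0000 continue  boundary S*=120.2320
step 5: (k=5,j=0): S=93.9116, K−S=50.7684, hold=50.6366 ⇒ V=50.7684 exercise | (k=5,j=1): S=110.7269, K−S=33.9531, hold=33.8213 ⇒ V=33.9531 exercise | (k=5,j=2): S=130.5530, K−S=14.1270, hold=16.4553 ⇒ V=16.4553 continue | (k=5,j=3): S=153.9291, K−S=0.0000, hold=4.4899 ⇒ V=4.4899 continue | (k=5,j=4): S=181.4907, K−S=0.0000, hold=0.3979 ⇒ V=0.3979 continue | (k=5,j=5): S=213.9874, K−S=0.0000, hold=0.0000 ⇒ V=0.0000 continue  boundary S*=110.7269
step 4: (k=4,j=0): S=101.9732, K−S=42.7068, hold=42.5749 ⇒ V=42.7068 exercise | (k=4,j=1): S=120.2320, K−S=24.4480, hold=25.4443 ⇒ V=25.4443 continue | (k=4,j=2): S=141.7600, K−S=2.9200, hold=10.6429 ⇒ V=10.6429 continue | (k=4,j=3): S=167.1427, K−S=0.0000, hold=2.5032 ⇒ V=2.5032 continue | (k=4,j=4): S=197.0703, K−S=0.0000, hold=0.2047 ⇒ V=0.2047 continue  boundary S*=101.9732
step 3: (k=3,j=0): S=110.7269, K−S=33.9531, hold=34.3040 ⇒ V=34.3040 continue | (k=3,j=1): S=130.5530, K−S=14.1270, hold=18.2497 ⇒ V=18.2497 continue | (k=3,j=2): S=153.9291, K−S=0.0000, hold=6.6894 ⇒ V=6.6894 continue | (k=3,j=3): S=181.4907, K−S=0.0000, hold=1.3873 ⇒ V=1.3873 continue  boundary S*=-
step 2: (k=2,j=0): S=120.2320, K−S=24.4480, hold=26.4942 ⇒ V=26.4942 continue | (k=2,j=1): S=141.7600, K−S=2.9200, hold=12.6320 ⇒ V=12.6320 continue | (k=2,j=2): S=167.1427, K−S=0.0000, hold=4.1144 ⇒ V=4.1144 continue  boundary S*=-
step 1: (k=1,j=0): S=130.5530, K−S=14.1270, hold=19.7537 ⇒ V=19.7537 continue | (k=1,j=1): S=153.9291, K−S=0.0000, hold=8.4936 ⇒ V=8.4936 continue  boundary S*=-
step 0: (k=0,j=0): S=141.7600, K−S=2.9200, hold=14.2800 ⇒ V=14.2800 continue  boundary S*=-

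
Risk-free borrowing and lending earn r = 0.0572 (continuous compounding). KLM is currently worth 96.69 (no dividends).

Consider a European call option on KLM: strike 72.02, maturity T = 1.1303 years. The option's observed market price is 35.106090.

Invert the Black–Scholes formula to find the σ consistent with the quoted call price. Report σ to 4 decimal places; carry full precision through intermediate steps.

At σ = 0.4870 the Black–Scholes value reproduces the quote:
σ√T = 0.487·√1.1303 = 0.517757
d₁ = (ln(S/K) + (r+σ²/2)T) / (σ√T) = (ln(96.69/72.02) + (0.0572+0.487²/2)·1.1303) / 0.517757 = (0.294566 + 0.198689) / 0.517757 = 0.952678
d₂ = d₁ − σ√T = 0.952678 − 0.517757 = 0.434921
e^{−rT} = 0.937393
N(d₁) = 0.829623,  N(d₂) = 0.668190
V = S·N(d₁) − K·e^{−rT}·N(d₂) = 80.216276 − 45.110186 = 35.106090 (equal to the quote); since ∂V/∂σ > 0 for all σ, the implied volatility is unique

sigma = 0.4870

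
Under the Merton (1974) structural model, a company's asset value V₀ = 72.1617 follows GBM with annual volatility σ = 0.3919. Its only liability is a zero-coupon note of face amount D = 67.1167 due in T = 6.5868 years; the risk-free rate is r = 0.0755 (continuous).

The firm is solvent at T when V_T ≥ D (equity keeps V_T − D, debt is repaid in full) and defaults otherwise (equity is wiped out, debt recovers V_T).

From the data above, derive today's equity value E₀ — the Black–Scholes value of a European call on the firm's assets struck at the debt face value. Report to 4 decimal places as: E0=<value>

E0=40.4386

Work the structural quantities from V₀ = 72.1617 against face 67.1167:
d₁ = [ln(V₀/D) + (r + σ²/2)T] / (σ√T)
   = [ln(72.1617/67.1167) + (0.0755 + 0.5·0.3919²)·6.5868] / (0.3919·√6.5868)
   = [0.072477 + 1.003122] / 1.005802 = 1.069394
d₂ = d₁ − σ√T = 1.069394 − 1.005802 = 0.063592
N(d₁) = 0.857554,  N(d₂) = 0.525353,  e^(−rT) = 0.608168
E₀ = V₀·N(d₁) − D·e^(−rT)·N(d₂)
   = 72.1617·0.857554 − 67.1167·0.608168·0.525353 = 40.438577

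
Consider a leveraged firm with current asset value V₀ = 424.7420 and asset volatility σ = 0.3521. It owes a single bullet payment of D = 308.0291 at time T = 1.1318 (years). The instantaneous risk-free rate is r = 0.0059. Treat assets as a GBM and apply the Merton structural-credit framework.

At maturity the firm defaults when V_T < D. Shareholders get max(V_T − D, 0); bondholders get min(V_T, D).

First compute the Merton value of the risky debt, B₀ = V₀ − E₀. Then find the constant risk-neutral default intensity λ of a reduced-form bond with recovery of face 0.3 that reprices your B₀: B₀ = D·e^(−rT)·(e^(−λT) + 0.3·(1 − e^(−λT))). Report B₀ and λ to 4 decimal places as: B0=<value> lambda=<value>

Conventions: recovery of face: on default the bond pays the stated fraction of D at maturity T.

B0=291.9484 lambda=0.0599

With assets at 424.7420 and a single debt payment of 308.0291 at 1.1318 years:
d₁ = [ln(V₀/D) + (r + σ²/2)T] / (σ√T)
   = [ln(424.7420/308.0291) + (0.0059 + 0.5·0.3521²)·1.1318] / (0.3521·√1.1318)
   = [0.321288 + 0.076835] / 0.374585 = 1.062835
d₂ = d₁ − σ√T = 1.062835 − 0.374585 = 0.688249
N(d₁) = 0.856072,  N(d₂) = 0.754352,  e^(−rT) = 0.993345
E₀ = V₀·N(d₁) − D·e^(−rT)·N(d₂)
   = 424.7420·0.856072 − 308.0291·0.993345·0.754352 = 132.793601
B₀ = V₀ − E₀ = 424.7420 − 132.793601 = 291.948399
e^(−λT) = (B₀·e^(rT)/D − 0.3)/(1 − 0.3) = (291.9484·1.006700/308.0291 − 0.3)/0.7 = 0.93449294
λ = −ln(0.93449294)/1.1318 = 0.059861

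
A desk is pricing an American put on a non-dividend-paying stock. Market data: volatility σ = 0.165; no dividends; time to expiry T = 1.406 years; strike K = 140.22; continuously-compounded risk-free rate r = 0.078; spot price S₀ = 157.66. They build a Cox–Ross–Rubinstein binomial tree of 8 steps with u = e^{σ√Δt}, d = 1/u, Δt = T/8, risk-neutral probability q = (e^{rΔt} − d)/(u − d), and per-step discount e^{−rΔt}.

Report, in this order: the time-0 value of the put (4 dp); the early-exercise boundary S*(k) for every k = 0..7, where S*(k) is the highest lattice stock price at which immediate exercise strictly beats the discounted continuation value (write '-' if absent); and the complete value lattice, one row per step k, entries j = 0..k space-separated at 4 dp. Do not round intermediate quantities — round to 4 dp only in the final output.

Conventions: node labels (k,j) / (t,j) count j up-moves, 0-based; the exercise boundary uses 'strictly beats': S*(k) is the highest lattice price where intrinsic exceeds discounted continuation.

price = 2.0671
boundary = - - - - 119.5521 128.1145 119.5521 128.1145
tree:
2.0671
3.8484 0.8389
6.9759 1.6971 0.2433
12.2442 3.3639 0.5423 0.0347
20.6679 6.4944 1.1989 0.0843 0.0000
28.6581 12.1055 2.6251 0.2048 0.0000 0.0000
36.1142 20.6679 5.6797 0.4971 0.0000 0.0000 0.0000
43.0720 28.6581 12.1055 1.2068 0.0000 0.0000 0.0000 0.0000
49.5648 36.1142 20.6679 2.9299 0.0000 0.0000 0.0000 0.0000 0.0000

params: Δt=0.17575 u=1.07162 d=0.93317 q=0.58241 e^(-rΔt)=0.98639
t_8 payoffs: 49.5648 36.1142 20.6679 2.9299 0.0000 0.0000 0.0000 0.0000 0.0000
t_7: node(7,0) S=97.1480 payoff=43.0720 vs cont=41.1629 → 43.0720 [stop]  node(7,1) S=111.5619 payoff=28.6581 vs cont=26.7490 → 28.6581 [stop]  node(7,2) S=128.1145 payoff=12.1055 vs cont=10.1964 → 12.1055 [stop]  node(7,3) S=147.1229 payoff=0.0000 vs cont=1.2068 → 1.2068 [wait]  node(7,4) S=168.9517 payoff=0.0000 vs cont=0.0000 → 0.0000 [wait]  node(7,5) S=194.0193 payoff=0.0000 vs cont=0.0000 → 0.0000 [wait]  node(7,6) S=222.8061 payoff=0.0000 vs cont=0.0000 → 0.0000 [wait]  node(7,7) S=255.8640 payoff=0.0000 vs cont=0.0000 → 0.0000 [wait]  ⇒ S*(7)=128.1145
t_6: node(6,0) S=104.1058 payoff=36.1142 vs cont=34.2051 → 36.1142 [stop]  node(6,1) S=119.5521 payoff=20.6679 vs cont=18.7588 → 20.6679 [stop]  node(6,2) S=137.2901 payoff=2.9299 vs cont=5.6797 → 5.6797 [wait]  node(6,3) S=157.6600 payoff=0.0000 vs cont=0.4971 → 0.4971 [wait]  node(6,4) S=181.0522 payoff=0.0000 vs cont=0.0000 → 0.0000 [wait]  node(6,5) S=207.9151 payoff=0.0000 vs cont=0.0000 → 0.0000 [wait]  node(6,6) S=238.7636 payoff=0.0000 vs cont=0.0000 → 0.0000 [wait]  ⇒ S*(6)=119.5521
t_5: node(5,0) S=111.5619 payoff=28.6581 vs cont=26.7490 → 28.6581 [stop]  node(5,1) S=128.1145 payoff=12.1055 vs cont=11.7761 → 12.1055 [stop]  node(5,2) S=147.1229 payoff=0.0000 vs cont=2.6251 → 2.6251 [wait]  node(5,3) S=168.9517 payoff=0.0000 vs cont=0.2048 → 0.2048 [wait]  node(5,4) S=194.0193 payoff=0.0000 vs cont=0.0000 → 0.0000 [wait]  node(5,5) S=222.8061 payoff=0.0000 vs cont=0.0000 → 0.0000 [wait]  ⇒ S*(5)=128.1145
t_4: node(4,0) S=119.5521 payoff=20.6679 vs cont=18.7588 → 20.6679 [stop]  node(4,1) S=137.2901 payoff=2.9299 vs cont=6.4944 → 6.4944 [wait]  node(4,2) S=157.6600 payoff=0.0000 vs cont=1.1989 → 1.1989 [wait]  node(4,3) S=181.0522 payoff=0.0000 vs cont=0.0843 → 0.0843 [wait]  node(4,4) S=207.9151 payoff=0.0000 vs cont=0.0000 → 0.0000 [wait]  ⇒ S*(4)=119.5521
t_3: node(3,0) S=128.1145 payoff=12.1055 vs cont=12.2442 → 12.2442 [wait]  node(3,1) S=147.1229 payoff=0.0000 vs cont=3.3639 → 3.3639 [wait]  node(3,2) S=168.9517 payoff=0.0000 vs cont=0.5423 → 0.5423 [wait]  node(3,3) S=194.0193 payoff=0.0000 vs cont=0.0347 → 0.0347 [wait]  ⇒ S*(3)=-
t_2: node(2,0) S=137.2901 payoff=2.9299 vs cont=6.9759 → 6.9759 [wait]  node(2,1) S=157.6600 payoff=0.0000 vs cont=1.6971 → 1.6971 [wait]  node(2,2) S=181.0522 payoff=0.0000 vs cont=0.2433 → 0.2433 [wait]  ⇒ S*(2)=-
t_1: node(1,0) S=147.1229 payoff=0.0000 vs cont=3.8484 → 3.8484 [wait]  node(1,1) S=168.9517 payoff=0.0000 vs cont=0.8389 → 0.8389 [wait]  ⇒ S*(1)=-
t_0: node(0,0) S=157.6600 payoff=0.0000 vs cont=2.0671 → 2.0671 [wait]  ⇒ S*(0)=-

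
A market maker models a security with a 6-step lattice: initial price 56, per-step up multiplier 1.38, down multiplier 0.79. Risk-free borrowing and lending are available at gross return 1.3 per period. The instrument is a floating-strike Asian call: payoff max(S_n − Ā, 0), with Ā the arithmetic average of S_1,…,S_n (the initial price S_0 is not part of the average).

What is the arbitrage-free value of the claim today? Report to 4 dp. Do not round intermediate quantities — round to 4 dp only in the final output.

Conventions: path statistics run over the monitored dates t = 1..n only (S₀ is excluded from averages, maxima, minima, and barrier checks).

price = 23.9915

Under the martingale measure an up-move has probability p* = 0.8644; value the claim as the probability-weighted average of per-path payoffs, discounted 6 periods at R = 1.3.
Enumerate all 2^6 = 64 price paths (U = up ×1.38, D = down ×0.79); each path with k up-moves has probability p*^k·(1−p*)^(6−k).
DDDDDD: Ā=26.5760, payoff=0.0000, prob=0.000006
UDDDDD: Ā=46.4240, payoff=0.0000, prob=0.000040
DUDDDD: Ā=40.9173, payoff=0.0000, prob=0.000040
UUDDDD: Ā=71.4758, payoff=0.0000, prob=0.000253
DDUDDD: Ā=36.5670, payoff=0.0000, prob=0.000040
UDUDDD: Ā=63.8766, payoff=0.0000, prob=0.000253
DUUDDD: Ā=58.3699, payoff=0.0000, prob=0.000253
UUUDDD: Ā=101.9627, payoff=0.0000, prob=0.001610
DDDUDD: Ā=33.1303, payoff=0.0000, prob=0.000040
UDDUDD: Ā=57.8732, payoff=0.0000, prob=0.000253
DUDUDD: Ā=52.3666, payoff=0.0000, prob=0.000253
UUDUDD: Ā=91.4758, payoff=0.0000, prob=0.001610
DDUUDD: Ā=48.0163, payoff=0.0000, prob=0.000253
UDUUDD: Ā=83.8766, payoff=0.0000, prob=0.001610
DUUUDD: Ā=78.3699, payoff=0.0000, prob=0.001610
UUUUDD: Ā=136.8993, payoff=0.0000, prob=0.010265
DDDDUD: Ā=30.4153, payoff=0.0000, prob=0.000040
UDDDUD: Ā=53.1306, payoff=0.0000, prob=0.000253
DUDDUD: Ā=47.6239, payoff=0.0000, prob=0.000253
UUDDUD: Ā=83.1911, payoff=0.0000, prob=0.001610
DDUDUD: Ā=43.2736, payoff=0.0000, prob=0.000253
UDUDUD: Ā=75.5919, payoff=0.0000, prob=0.001610
DUUDUD: Ā=70.0852, payoff=2.4763, prob=0.001610
UUUDUD: Ā=122.4274, payoff=4.3257, prob=0.010265
DDDUUD: Ā=39.8369, payoff=1.7019, prob=0.000253
UDDUUD: Ā=69.5885, payoff=2.9730, prob=0.001610
DUDUUD: Ā=64.0819, payoff=8.4797, prob=0.001610
UUDUUD: Ā=111.9405, payoff=14.8126, prob=0.010265
DDUUUD: Ā=59.7316, payoff=12.8299, prob=0.001610
UDUUUD: Ā=104.3413, payoff=22.4118, prob=0.010265
DUUUUD: Ā=98.8346, payoff=27.9185, prob=0.010265
UUUUUD: Ā=172.6478, payoff=48.7689, prob=0.065438
DDDDDU: Ā=28.2705, payoff=0.0000, prob=0.000040
UDDDDU: Ā=49.3839, payoff=0.0000, prob=0.000253
DUDDDU: Ā=43.8772, payoff=0.0000, prob=0.000253
UUDDDU: Ā=76.6462, payoff=0.0000, prob=0.001610
DDUDDU: Ā=39.5269, payoff=2.0119, prob=0.000253
UDUDDU: Ā=69.0470, payoff=3.5145, prob=0.001610
DUUDDU: Ā=63.5404, payoff=9.0212, prob=0.001610
UUUDDU: Ā=110.9946, payoff=15.7585, prob=0.010265
DDDUDU: Ā=36.0902, payoff=5.4486, prob=0.000253
UDDUDU: Ā=63.0437, payoff=9.5179, prob=0.001610
DUDUDU: Ā=57.5370, payoff=15.0245, prob=0.001610
UUDUDU: Ā=100.5077, payoff=26.2454, prob=0.010265
DDUUDU: Ā=53.1867, payoff=19.3748, prob=0.001610
UDUUDU: Ā=92.9085, payoff=33.8446, prob=0.010265
DUUUDU: Ā=87.4018, payoff=39.3513, prob=0.010265
UUUUDU: Ā=152.6766, payoff=68.7402, prob=0.065438
DDDDUU: Ā=33.3752, payoff=8.1636, prob=0.000253
UDDDUU: Ā=58.3010, payoff=14.2605, prob=0.001610
DUDDUU: Ā=52.7943, payoff=19.7672, prob=0.001610
UUDDUU: Ā=92.2230, payoff=34.5301, prob=0.010265
DDUDUU: Ā=48.4441, payoff=24.1175, prob=0.001610
UDUDUU: Ā=84.6238, payoff=42.1293, prob=0.010265
DUUDUU: Ā=79.1172, payoff=47.6359, prob=0.010265
UUUDUU: Ā=138.2047, payoff=83.2121, prob=0.065438
DDDUUU: Ā=45.0074, payoff=27.5542, prob=0.001610
UDDUUU: Ā=78.6205, payoff=48.1326, prob=0.010265
DUDUUU: Ā=73.1138, payoff=53.6393, prob=0.010265
UUDUUU: Ā=127.7178, payoff=93.6990, prob=0.065438
DDUUUU: Ā=68.7635, payoff=57.9896, prob=0.010265
UDUUUU: Ā=120.1186, payoff=101.2982, prob=0.065438
DUUUUU: Ā=114.6119, payoff=106.8049, prob=0.065438
UUUUUU: Ā=200.2082, payoff=186.5705, prob=0.417166
Price = Σ prob·payoff / R^6 = 115.802627 / 4.826809 = 23.9915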